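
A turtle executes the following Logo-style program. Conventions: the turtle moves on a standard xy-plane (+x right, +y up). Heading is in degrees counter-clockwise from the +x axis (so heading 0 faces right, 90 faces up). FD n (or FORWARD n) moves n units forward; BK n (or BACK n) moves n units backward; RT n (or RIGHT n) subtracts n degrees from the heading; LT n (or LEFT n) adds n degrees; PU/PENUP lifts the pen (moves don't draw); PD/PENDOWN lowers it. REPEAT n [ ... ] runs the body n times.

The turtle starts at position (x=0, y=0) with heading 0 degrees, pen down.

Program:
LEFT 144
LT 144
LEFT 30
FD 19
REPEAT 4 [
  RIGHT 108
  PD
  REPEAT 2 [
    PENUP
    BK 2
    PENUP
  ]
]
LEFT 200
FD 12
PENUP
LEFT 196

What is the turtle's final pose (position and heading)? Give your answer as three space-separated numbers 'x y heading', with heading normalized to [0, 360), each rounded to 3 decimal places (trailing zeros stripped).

Answer: 16.901 1.417 282

Derivation:
Executing turtle program step by step:
Start: pos=(0,0), heading=0, pen down
LT 144: heading 0 -> 144
LT 144: heading 144 -> 288
LT 30: heading 288 -> 318
FD 19: (0,0) -> (14.12,-12.713) [heading=318, draw]
REPEAT 4 [
  -- iteration 1/4 --
  RT 108: heading 318 -> 210
  PD: pen down
  REPEAT 2 [
    -- iteration 1/2 --
    PU: pen up
    BK 2: (14.12,-12.713) -> (15.852,-11.713) [heading=210, move]
    PU: pen up
    -- iteration 2/2 --
    PU: pen up
    BK 2: (15.852,-11.713) -> (17.584,-10.713) [heading=210, move]
    PU: pen up
  ]
  -- iteration 2/4 --
  RT 108: heading 210 -> 102
  PD: pen down
  REPEAT 2 [
    -- iteration 1/2 --
    PU: pen up
    BK 2: (17.584,-10.713) -> (18,-12.67) [heading=102, move]
    PU: pen up
    -- iteration 2/2 --
    PU: pen up
    BK 2: (18,-12.67) -> (18.416,-14.626) [heading=102, move]
    PU: pen up
  ]
  -- iteration 3/4 --
  RT 108: heading 102 -> 354
  PD: pen down
  REPEAT 2 [
    -- iteration 1/2 --
    PU: pen up
    BK 2: (18.416,-14.626) -> (16.426,-14.417) [heading=354, move]
    PU: pen up
    -- iteration 2/2 --
    PU: pen up
    BK 2: (16.426,-14.417) -> (14.437,-14.208) [heading=354, move]
    PU: pen up
  ]
  -- iteration 4/4 --
  RT 108: heading 354 -> 246
  PD: pen down
  REPEAT 2 [
    -- iteration 1/2 --
    PU: pen up
    BK 2: (14.437,-14.208) -> (15.251,-12.381) [heading=246, move]
    PU: pen up
    -- iteration 2/2 --
    PU: pen up
    BK 2: (15.251,-12.381) -> (16.064,-10.554) [heading=246, move]
    PU: pen up
  ]
]
LT 200: heading 246 -> 86
FD 12: (16.064,-10.554) -> (16.901,1.417) [heading=86, move]
PU: pen up
LT 196: heading 86 -> 282
Final: pos=(16.901,1.417), heading=282, 1 segment(s) drawn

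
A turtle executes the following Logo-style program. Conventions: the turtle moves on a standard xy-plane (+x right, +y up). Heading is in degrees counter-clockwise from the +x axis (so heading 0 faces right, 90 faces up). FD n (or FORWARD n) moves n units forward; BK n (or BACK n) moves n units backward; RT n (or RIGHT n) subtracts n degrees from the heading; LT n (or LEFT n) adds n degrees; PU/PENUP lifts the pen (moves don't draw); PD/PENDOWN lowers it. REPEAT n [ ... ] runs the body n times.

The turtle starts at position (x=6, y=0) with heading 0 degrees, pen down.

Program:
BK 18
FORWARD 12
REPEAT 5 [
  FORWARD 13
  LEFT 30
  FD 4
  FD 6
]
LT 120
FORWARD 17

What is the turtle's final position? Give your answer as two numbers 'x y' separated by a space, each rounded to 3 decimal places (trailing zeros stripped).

Answer: 24.258 62.337

Derivation:
Executing turtle program step by step:
Start: pos=(6,0), heading=0, pen down
BK 18: (6,0) -> (-12,0) [heading=0, draw]
FD 12: (-12,0) -> (0,0) [heading=0, draw]
REPEAT 5 [
  -- iteration 1/5 --
  FD 13: (0,0) -> (13,0) [heading=0, draw]
  LT 30: heading 0 -> 30
  FD 4: (13,0) -> (16.464,2) [heading=30, draw]
  FD 6: (16.464,2) -> (21.66,5) [heading=30, draw]
  -- iteration 2/5 --
  FD 13: (21.66,5) -> (32.919,11.5) [heading=30, draw]
  LT 30: heading 30 -> 60
  FD 4: (32.919,11.5) -> (34.919,14.964) [heading=60, draw]
  FD 6: (34.919,14.964) -> (37.919,20.16) [heading=60, draw]
  -- iteration 3/5 --
  FD 13: (37.919,20.16) -> (44.419,31.419) [heading=60, draw]
  LT 30: heading 60 -> 90
  FD 4: (44.419,31.419) -> (44.419,35.419) [heading=90, draw]
  FD 6: (44.419,35.419) -> (44.419,41.419) [heading=90, draw]
  -- iteration 4/5 --
  FD 13: (44.419,41.419) -> (44.419,54.419) [heading=90, draw]
  LT 30: heading 90 -> 120
  FD 4: (44.419,54.419) -> (42.419,57.883) [heading=120, draw]
  FD 6: (42.419,57.883) -> (39.419,63.079) [heading=120, draw]
  -- iteration 5/5 --
  FD 13: (39.419,63.079) -> (32.919,74.337) [heading=120, draw]
  LT 30: heading 120 -> 150
  FD 4: (32.919,74.337) -> (29.454,76.337) [heading=150, draw]
  FD 6: (29.454,76.337) -> (24.258,79.337) [heading=150, draw]
]
LT 120: heading 150 -> 270
FD 17: (24.258,79.337) -> (24.258,62.337) [heading=270, draw]
Final: pos=(24.258,62.337), heading=270, 18 segment(s) drawn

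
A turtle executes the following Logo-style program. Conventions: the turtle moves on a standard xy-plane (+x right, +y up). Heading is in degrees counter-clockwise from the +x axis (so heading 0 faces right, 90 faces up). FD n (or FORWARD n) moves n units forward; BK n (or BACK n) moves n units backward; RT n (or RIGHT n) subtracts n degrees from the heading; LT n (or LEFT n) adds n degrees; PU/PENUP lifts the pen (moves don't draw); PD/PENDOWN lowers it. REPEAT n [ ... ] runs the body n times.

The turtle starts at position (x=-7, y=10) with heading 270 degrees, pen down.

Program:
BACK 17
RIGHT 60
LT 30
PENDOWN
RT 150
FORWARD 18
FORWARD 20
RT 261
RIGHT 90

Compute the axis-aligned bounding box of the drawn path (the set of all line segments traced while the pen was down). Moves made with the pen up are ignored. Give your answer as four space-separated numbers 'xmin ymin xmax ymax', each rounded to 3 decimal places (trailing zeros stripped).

Executing turtle program step by step:
Start: pos=(-7,10), heading=270, pen down
BK 17: (-7,10) -> (-7,27) [heading=270, draw]
RT 60: heading 270 -> 210
LT 30: heading 210 -> 240
PD: pen down
RT 150: heading 240 -> 90
FD 18: (-7,27) -> (-7,45) [heading=90, draw]
FD 20: (-7,45) -> (-7,65) [heading=90, draw]
RT 261: heading 90 -> 189
RT 90: heading 189 -> 99
Final: pos=(-7,65), heading=99, 3 segment(s) drawn

Segment endpoints: x in {-7, -7, -7, -7}, y in {10, 27, 45, 65}
xmin=-7, ymin=10, xmax=-7, ymax=65

Answer: -7 10 -7 65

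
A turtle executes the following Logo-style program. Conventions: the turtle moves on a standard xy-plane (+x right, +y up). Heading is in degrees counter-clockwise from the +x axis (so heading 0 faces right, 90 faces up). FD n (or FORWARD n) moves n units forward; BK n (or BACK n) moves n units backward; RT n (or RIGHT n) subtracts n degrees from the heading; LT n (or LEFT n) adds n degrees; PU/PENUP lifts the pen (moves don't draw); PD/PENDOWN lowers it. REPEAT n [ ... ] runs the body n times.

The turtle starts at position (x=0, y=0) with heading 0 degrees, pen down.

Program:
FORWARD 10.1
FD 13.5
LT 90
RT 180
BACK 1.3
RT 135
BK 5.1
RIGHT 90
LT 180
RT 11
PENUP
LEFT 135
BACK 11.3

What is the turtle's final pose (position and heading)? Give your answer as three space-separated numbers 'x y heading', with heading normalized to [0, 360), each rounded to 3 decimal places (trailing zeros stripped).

Executing turtle program step by step:
Start: pos=(0,0), heading=0, pen down
FD 10.1: (0,0) -> (10.1,0) [heading=0, draw]
FD 13.5: (10.1,0) -> (23.6,0) [heading=0, draw]
LT 90: heading 0 -> 90
RT 180: heading 90 -> 270
BK 1.3: (23.6,0) -> (23.6,1.3) [heading=270, draw]
RT 135: heading 270 -> 135
BK 5.1: (23.6,1.3) -> (27.206,-2.306) [heading=135, draw]
RT 90: heading 135 -> 45
LT 180: heading 45 -> 225
RT 11: heading 225 -> 214
PU: pen up
LT 135: heading 214 -> 349
BK 11.3: (27.206,-2.306) -> (16.114,-0.15) [heading=349, move]
Final: pos=(16.114,-0.15), heading=349, 4 segment(s) drawn

Answer: 16.114 -0.15 349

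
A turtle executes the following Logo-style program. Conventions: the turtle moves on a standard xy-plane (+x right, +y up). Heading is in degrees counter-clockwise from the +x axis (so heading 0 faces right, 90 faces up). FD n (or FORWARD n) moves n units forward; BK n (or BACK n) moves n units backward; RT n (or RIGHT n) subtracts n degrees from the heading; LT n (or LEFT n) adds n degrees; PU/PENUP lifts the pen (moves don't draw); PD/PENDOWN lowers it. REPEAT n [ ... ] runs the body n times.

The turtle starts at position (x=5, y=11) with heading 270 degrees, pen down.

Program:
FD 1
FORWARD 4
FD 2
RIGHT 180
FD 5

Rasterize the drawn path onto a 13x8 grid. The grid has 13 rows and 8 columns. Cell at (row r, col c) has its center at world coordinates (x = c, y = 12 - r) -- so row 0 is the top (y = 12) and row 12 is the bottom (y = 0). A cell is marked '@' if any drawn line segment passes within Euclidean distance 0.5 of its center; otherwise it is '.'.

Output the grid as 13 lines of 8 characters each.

Segment 0: (5,11) -> (5,10)
Segment 1: (5,10) -> (5,6)
Segment 2: (5,6) -> (5,4)
Segment 3: (5,4) -> (5,9)

Answer: ........
.....@..
.....@..
.....@..
.....@..
.....@..
.....@..
.....@..
.....@..
........
........
........
........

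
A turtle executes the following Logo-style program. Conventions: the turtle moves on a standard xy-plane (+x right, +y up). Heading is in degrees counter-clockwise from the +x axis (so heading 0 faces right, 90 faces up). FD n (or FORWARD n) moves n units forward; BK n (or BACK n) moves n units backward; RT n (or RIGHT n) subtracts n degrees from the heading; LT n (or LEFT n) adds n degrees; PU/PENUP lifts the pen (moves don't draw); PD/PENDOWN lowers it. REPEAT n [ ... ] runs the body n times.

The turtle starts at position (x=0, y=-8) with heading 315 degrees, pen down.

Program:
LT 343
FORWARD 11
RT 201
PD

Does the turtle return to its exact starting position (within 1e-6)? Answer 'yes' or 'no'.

Answer: no

Derivation:
Executing turtle program step by step:
Start: pos=(0,-8), heading=315, pen down
LT 343: heading 315 -> 298
FD 11: (0,-8) -> (5.164,-17.712) [heading=298, draw]
RT 201: heading 298 -> 97
PD: pen down
Final: pos=(5.164,-17.712), heading=97, 1 segment(s) drawn

Start position: (0, -8)
Final position: (5.164, -17.712)
Distance = 11; >= 1e-6 -> NOT closed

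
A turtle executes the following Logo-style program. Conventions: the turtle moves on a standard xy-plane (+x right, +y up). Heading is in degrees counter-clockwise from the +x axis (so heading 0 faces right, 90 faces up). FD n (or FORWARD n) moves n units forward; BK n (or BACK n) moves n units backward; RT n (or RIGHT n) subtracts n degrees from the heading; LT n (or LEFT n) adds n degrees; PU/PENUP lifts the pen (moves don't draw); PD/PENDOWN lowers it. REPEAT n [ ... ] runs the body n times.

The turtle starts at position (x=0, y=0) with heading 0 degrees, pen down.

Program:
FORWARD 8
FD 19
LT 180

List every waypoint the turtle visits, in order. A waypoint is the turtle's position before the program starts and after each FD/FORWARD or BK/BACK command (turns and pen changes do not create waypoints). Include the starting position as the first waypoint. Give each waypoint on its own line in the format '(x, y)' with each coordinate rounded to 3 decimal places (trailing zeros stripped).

Answer: (0, 0)
(8, 0)
(27, 0)

Derivation:
Executing turtle program step by step:
Start: pos=(0,0), heading=0, pen down
FD 8: (0,0) -> (8,0) [heading=0, draw]
FD 19: (8,0) -> (27,0) [heading=0, draw]
LT 180: heading 0 -> 180
Final: pos=(27,0), heading=180, 2 segment(s) drawn
Waypoints (3 total):
(0, 0)
(8, 0)
(27, 0)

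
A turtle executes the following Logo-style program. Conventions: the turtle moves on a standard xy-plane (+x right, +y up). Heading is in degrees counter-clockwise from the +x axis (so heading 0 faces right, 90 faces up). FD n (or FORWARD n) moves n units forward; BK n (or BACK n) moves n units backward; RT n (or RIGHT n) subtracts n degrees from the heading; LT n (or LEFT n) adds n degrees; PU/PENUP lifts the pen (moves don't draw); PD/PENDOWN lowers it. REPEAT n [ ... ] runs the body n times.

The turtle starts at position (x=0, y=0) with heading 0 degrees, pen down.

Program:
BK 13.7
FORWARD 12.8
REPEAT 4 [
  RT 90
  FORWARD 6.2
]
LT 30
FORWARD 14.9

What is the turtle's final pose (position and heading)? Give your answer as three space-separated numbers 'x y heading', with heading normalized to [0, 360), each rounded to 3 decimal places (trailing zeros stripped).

Executing turtle program step by step:
Start: pos=(0,0), heading=0, pen down
BK 13.7: (0,0) -> (-13.7,0) [heading=0, draw]
FD 12.8: (-13.7,0) -> (-0.9,0) [heading=0, draw]
REPEAT 4 [
  -- iteration 1/4 --
  RT 90: heading 0 -> 270
  FD 6.2: (-0.9,0) -> (-0.9,-6.2) [heading=270, draw]
  -- iteration 2/4 --
  RT 90: heading 270 -> 180
  FD 6.2: (-0.9,-6.2) -> (-7.1,-6.2) [heading=180, draw]
  -- iteration 3/4 --
  RT 90: heading 180 -> 90
  FD 6.2: (-7.1,-6.2) -> (-7.1,0) [heading=90, draw]
  -- iteration 4/4 --
  RT 90: heading 90 -> 0
  FD 6.2: (-7.1,0) -> (-0.9,0) [heading=0, draw]
]
LT 30: heading 0 -> 30
FD 14.9: (-0.9,0) -> (12.004,7.45) [heading=30, draw]
Final: pos=(12.004,7.45), heading=30, 7 segment(s) drawn

Answer: 12.004 7.45 30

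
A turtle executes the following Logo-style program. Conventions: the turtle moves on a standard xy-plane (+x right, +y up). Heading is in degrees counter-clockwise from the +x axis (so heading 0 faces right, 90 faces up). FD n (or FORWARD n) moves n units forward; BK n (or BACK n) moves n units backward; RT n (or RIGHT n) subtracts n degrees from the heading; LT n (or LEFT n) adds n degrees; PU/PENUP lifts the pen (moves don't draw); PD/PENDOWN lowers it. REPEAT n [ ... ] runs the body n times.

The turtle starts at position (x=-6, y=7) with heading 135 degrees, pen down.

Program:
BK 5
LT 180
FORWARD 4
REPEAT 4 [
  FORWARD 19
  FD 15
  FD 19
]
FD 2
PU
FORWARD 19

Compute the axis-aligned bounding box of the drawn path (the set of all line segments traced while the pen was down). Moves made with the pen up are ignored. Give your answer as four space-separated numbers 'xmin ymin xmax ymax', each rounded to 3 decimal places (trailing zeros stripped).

Executing turtle program step by step:
Start: pos=(-6,7), heading=135, pen down
BK 5: (-6,7) -> (-2.464,3.464) [heading=135, draw]
LT 180: heading 135 -> 315
FD 4: (-2.464,3.464) -> (0.364,0.636) [heading=315, draw]
REPEAT 4 [
  -- iteration 1/4 --
  FD 19: (0.364,0.636) -> (13.799,-12.799) [heading=315, draw]
  FD 15: (13.799,-12.799) -> (24.406,-23.406) [heading=315, draw]
  FD 19: (24.406,-23.406) -> (37.841,-36.841) [heading=315, draw]
  -- iteration 2/4 --
  FD 19: (37.841,-36.841) -> (51.276,-50.276) [heading=315, draw]
  FD 15: (51.276,-50.276) -> (61.882,-60.882) [heading=315, draw]
  FD 19: (61.882,-60.882) -> (75.317,-74.317) [heading=315, draw]
  -- iteration 3/4 --
  FD 19: (75.317,-74.317) -> (88.752,-87.752) [heading=315, draw]
  FD 15: (88.752,-87.752) -> (99.359,-98.359) [heading=315, draw]
  FD 19: (99.359,-98.359) -> (112.794,-111.794) [heading=315, draw]
  -- iteration 4/4 --
  FD 19: (112.794,-111.794) -> (126.229,-125.229) [heading=315, draw]
  FD 15: (126.229,-125.229) -> (136.836,-135.836) [heading=315, draw]
  FD 19: (136.836,-135.836) -> (150.271,-149.271) [heading=315, draw]
]
FD 2: (150.271,-149.271) -> (151.685,-150.685) [heading=315, draw]
PU: pen up
FD 19: (151.685,-150.685) -> (165.12,-164.12) [heading=315, move]
Final: pos=(165.12,-164.12), heading=315, 15 segment(s) drawn

Segment endpoints: x in {-6, -2.464, 0.364, 13.799, 24.406, 37.841, 51.276, 61.882, 75.317, 88.752, 99.359, 112.794, 126.229, 136.836, 150.271, 151.685}, y in {-150.685, -149.271, -135.836, -125.229, -111.794, -98.359, -87.752, -74.317, -60.882, -50.276, -36.841, -23.406, -12.799, 0.636, 3.464, 7}
xmin=-6, ymin=-150.685, xmax=151.685, ymax=7

Answer: -6 -150.685 151.685 7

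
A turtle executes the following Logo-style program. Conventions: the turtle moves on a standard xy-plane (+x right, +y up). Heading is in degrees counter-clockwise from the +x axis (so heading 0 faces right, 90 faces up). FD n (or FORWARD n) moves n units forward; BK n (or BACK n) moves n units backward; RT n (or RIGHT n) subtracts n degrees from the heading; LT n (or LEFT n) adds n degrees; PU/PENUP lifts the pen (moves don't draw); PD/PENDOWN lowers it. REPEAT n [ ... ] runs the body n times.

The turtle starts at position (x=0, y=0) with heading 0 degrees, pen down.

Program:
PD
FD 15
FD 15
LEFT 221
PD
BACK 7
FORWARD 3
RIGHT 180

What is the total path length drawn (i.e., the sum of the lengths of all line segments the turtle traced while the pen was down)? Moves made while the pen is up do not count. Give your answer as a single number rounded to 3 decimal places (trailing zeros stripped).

Answer: 40

Derivation:
Executing turtle program step by step:
Start: pos=(0,0), heading=0, pen down
PD: pen down
FD 15: (0,0) -> (15,0) [heading=0, draw]
FD 15: (15,0) -> (30,0) [heading=0, draw]
LT 221: heading 0 -> 221
PD: pen down
BK 7: (30,0) -> (35.283,4.592) [heading=221, draw]
FD 3: (35.283,4.592) -> (33.019,2.624) [heading=221, draw]
RT 180: heading 221 -> 41
Final: pos=(33.019,2.624), heading=41, 4 segment(s) drawn

Segment lengths:
  seg 1: (0,0) -> (15,0), length = 15
  seg 2: (15,0) -> (30,0), length = 15
  seg 3: (30,0) -> (35.283,4.592), length = 7
  seg 4: (35.283,4.592) -> (33.019,2.624), length = 3
Total = 40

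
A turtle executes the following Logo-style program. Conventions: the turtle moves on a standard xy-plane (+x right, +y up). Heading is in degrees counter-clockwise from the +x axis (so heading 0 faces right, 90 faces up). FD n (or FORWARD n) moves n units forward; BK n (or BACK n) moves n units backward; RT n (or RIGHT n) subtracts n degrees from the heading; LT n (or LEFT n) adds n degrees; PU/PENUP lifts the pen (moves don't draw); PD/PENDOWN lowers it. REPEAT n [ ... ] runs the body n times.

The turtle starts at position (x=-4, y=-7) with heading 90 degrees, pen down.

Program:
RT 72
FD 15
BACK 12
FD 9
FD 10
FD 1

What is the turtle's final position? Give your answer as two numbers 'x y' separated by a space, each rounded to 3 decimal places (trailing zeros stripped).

Executing turtle program step by step:
Start: pos=(-4,-7), heading=90, pen down
RT 72: heading 90 -> 18
FD 15: (-4,-7) -> (10.266,-2.365) [heading=18, draw]
BK 12: (10.266,-2.365) -> (-1.147,-6.073) [heading=18, draw]
FD 9: (-1.147,-6.073) -> (7.413,-3.292) [heading=18, draw]
FD 10: (7.413,-3.292) -> (16.923,-0.202) [heading=18, draw]
FD 1: (16.923,-0.202) -> (17.874,0.107) [heading=18, draw]
Final: pos=(17.874,0.107), heading=18, 5 segment(s) drawn

Answer: 17.874 0.107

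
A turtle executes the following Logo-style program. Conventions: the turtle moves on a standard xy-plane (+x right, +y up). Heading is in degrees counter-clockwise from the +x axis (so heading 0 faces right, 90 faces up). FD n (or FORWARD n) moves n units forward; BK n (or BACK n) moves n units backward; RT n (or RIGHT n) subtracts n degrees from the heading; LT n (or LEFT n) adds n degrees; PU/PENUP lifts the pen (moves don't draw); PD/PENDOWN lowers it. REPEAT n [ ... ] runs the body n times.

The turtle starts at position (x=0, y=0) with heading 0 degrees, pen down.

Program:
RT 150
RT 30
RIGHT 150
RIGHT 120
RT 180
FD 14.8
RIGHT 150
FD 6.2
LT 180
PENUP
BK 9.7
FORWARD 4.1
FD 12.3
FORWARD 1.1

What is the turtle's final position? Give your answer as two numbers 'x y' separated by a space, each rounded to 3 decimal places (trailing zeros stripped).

Executing turtle program step by step:
Start: pos=(0,0), heading=0, pen down
RT 150: heading 0 -> 210
RT 30: heading 210 -> 180
RT 150: heading 180 -> 30
RT 120: heading 30 -> 270
RT 180: heading 270 -> 90
FD 14.8: (0,0) -> (0,14.8) [heading=90, draw]
RT 150: heading 90 -> 300
FD 6.2: (0,14.8) -> (3.1,9.431) [heading=300, draw]
LT 180: heading 300 -> 120
PU: pen up
BK 9.7: (3.1,9.431) -> (7.95,1.03) [heading=120, move]
FD 4.1: (7.95,1.03) -> (5.9,4.581) [heading=120, move]
FD 12.3: (5.9,4.581) -> (-0.25,15.233) [heading=120, move]
FD 1.1: (-0.25,15.233) -> (-0.8,16.186) [heading=120, move]
Final: pos=(-0.8,16.186), heading=120, 2 segment(s) drawn

Answer: -0.8 16.186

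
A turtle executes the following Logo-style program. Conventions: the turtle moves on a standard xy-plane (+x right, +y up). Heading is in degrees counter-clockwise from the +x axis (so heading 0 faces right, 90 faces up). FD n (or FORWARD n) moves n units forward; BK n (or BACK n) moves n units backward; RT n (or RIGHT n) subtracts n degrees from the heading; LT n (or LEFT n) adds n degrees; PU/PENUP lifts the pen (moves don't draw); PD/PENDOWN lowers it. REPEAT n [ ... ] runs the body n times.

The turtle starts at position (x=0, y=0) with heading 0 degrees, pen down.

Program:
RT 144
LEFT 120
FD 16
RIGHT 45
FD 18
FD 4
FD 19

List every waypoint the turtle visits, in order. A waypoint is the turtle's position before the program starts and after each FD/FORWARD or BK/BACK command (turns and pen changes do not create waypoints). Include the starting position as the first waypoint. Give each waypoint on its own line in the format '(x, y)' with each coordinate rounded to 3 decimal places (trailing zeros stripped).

Executing turtle program step by step:
Start: pos=(0,0), heading=0, pen down
RT 144: heading 0 -> 216
LT 120: heading 216 -> 336
FD 16: (0,0) -> (14.617,-6.508) [heading=336, draw]
RT 45: heading 336 -> 291
FD 18: (14.617,-6.508) -> (21.067,-23.312) [heading=291, draw]
FD 4: (21.067,-23.312) -> (22.501,-27.047) [heading=291, draw]
FD 19: (22.501,-27.047) -> (29.31,-44.785) [heading=291, draw]
Final: pos=(29.31,-44.785), heading=291, 4 segment(s) drawn
Waypoints (5 total):
(0, 0)
(14.617, -6.508)
(21.067, -23.312)
(22.501, -27.047)
(29.31, -44.785)

Answer: (0, 0)
(14.617, -6.508)
(21.067, -23.312)
(22.501, -27.047)
(29.31, -44.785)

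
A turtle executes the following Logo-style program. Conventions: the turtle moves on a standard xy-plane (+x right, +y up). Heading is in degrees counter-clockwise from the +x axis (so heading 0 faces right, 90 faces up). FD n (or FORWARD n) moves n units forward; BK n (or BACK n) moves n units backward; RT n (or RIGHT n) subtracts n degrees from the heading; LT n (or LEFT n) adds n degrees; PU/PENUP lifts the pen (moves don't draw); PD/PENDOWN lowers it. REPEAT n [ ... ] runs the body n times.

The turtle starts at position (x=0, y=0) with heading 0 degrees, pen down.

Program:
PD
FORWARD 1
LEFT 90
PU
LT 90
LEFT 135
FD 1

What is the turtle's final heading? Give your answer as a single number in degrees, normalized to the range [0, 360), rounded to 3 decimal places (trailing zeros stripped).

Executing turtle program step by step:
Start: pos=(0,0), heading=0, pen down
PD: pen down
FD 1: (0,0) -> (1,0) [heading=0, draw]
LT 90: heading 0 -> 90
PU: pen up
LT 90: heading 90 -> 180
LT 135: heading 180 -> 315
FD 1: (1,0) -> (1.707,-0.707) [heading=315, move]
Final: pos=(1.707,-0.707), heading=315, 1 segment(s) drawn

Answer: 315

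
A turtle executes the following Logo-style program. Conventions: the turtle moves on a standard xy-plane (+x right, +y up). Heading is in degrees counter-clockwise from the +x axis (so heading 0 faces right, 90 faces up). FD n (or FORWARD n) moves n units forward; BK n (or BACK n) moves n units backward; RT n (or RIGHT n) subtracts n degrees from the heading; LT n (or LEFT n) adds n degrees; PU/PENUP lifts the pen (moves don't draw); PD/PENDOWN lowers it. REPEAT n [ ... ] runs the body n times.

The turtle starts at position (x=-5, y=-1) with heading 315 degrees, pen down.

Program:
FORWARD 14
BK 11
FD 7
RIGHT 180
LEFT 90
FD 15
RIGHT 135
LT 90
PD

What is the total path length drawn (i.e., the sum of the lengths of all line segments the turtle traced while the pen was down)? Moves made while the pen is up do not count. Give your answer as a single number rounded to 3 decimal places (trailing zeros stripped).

Answer: 47

Derivation:
Executing turtle program step by step:
Start: pos=(-5,-1), heading=315, pen down
FD 14: (-5,-1) -> (4.899,-10.899) [heading=315, draw]
BK 11: (4.899,-10.899) -> (-2.879,-3.121) [heading=315, draw]
FD 7: (-2.879,-3.121) -> (2.071,-8.071) [heading=315, draw]
RT 180: heading 315 -> 135
LT 90: heading 135 -> 225
FD 15: (2.071,-8.071) -> (-8.536,-18.678) [heading=225, draw]
RT 135: heading 225 -> 90
LT 90: heading 90 -> 180
PD: pen down
Final: pos=(-8.536,-18.678), heading=180, 4 segment(s) drawn

Segment lengths:
  seg 1: (-5,-1) -> (4.899,-10.899), length = 14
  seg 2: (4.899,-10.899) -> (-2.879,-3.121), length = 11
  seg 3: (-2.879,-3.121) -> (2.071,-8.071), length = 7
  seg 4: (2.071,-8.071) -> (-8.536,-18.678), length = 15
Total = 47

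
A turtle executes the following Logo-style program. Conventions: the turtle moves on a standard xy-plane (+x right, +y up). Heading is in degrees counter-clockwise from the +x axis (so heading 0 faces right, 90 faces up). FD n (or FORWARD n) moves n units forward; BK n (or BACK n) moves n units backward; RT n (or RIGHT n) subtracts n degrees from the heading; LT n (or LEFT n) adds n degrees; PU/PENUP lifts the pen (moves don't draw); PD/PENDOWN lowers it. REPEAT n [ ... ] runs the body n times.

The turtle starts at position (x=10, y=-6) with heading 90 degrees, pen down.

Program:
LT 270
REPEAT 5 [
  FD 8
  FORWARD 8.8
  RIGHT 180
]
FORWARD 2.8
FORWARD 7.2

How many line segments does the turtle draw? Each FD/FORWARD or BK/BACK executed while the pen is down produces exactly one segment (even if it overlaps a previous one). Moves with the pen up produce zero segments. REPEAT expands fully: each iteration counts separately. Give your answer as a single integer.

Executing turtle program step by step:
Start: pos=(10,-6), heading=90, pen down
LT 270: heading 90 -> 0
REPEAT 5 [
  -- iteration 1/5 --
  FD 8: (10,-6) -> (18,-6) [heading=0, draw]
  FD 8.8: (18,-6) -> (26.8,-6) [heading=0, draw]
  RT 180: heading 0 -> 180
  -- iteration 2/5 --
  FD 8: (26.8,-6) -> (18.8,-6) [heading=180, draw]
  FD 8.8: (18.8,-6) -> (10,-6) [heading=180, draw]
  RT 180: heading 180 -> 0
  -- iteration 3/5 --
  FD 8: (10,-6) -> (18,-6) [heading=0, draw]
  FD 8.8: (18,-6) -> (26.8,-6) [heading=0, draw]
  RT 180: heading 0 -> 180
  -- iteration 4/5 --
  FD 8: (26.8,-6) -> (18.8,-6) [heading=180, draw]
  FD 8.8: (18.8,-6) -> (10,-6) [heading=180, draw]
  RT 180: heading 180 -> 0
  -- iteration 5/5 --
  FD 8: (10,-6) -> (18,-6) [heading=0, draw]
  FD 8.8: (18,-6) -> (26.8,-6) [heading=0, draw]
  RT 180: heading 0 -> 180
]
FD 2.8: (26.8,-6) -> (24,-6) [heading=180, draw]
FD 7.2: (24,-6) -> (16.8,-6) [heading=180, draw]
Final: pos=(16.8,-6), heading=180, 12 segment(s) drawn
Segments drawn: 12

Answer: 12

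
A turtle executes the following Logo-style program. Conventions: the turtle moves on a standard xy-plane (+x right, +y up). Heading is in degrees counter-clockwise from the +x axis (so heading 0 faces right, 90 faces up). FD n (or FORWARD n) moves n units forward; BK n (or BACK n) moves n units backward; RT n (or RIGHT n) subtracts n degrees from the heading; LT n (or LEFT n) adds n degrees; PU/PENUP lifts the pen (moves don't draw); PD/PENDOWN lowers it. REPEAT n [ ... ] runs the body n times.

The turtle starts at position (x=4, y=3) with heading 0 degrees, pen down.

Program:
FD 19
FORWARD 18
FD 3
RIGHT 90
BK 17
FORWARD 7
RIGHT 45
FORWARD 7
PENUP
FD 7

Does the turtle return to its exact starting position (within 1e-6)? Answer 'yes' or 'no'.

Answer: no

Derivation:
Executing turtle program step by step:
Start: pos=(4,3), heading=0, pen down
FD 19: (4,3) -> (23,3) [heading=0, draw]
FD 18: (23,3) -> (41,3) [heading=0, draw]
FD 3: (41,3) -> (44,3) [heading=0, draw]
RT 90: heading 0 -> 270
BK 17: (44,3) -> (44,20) [heading=270, draw]
FD 7: (44,20) -> (44,13) [heading=270, draw]
RT 45: heading 270 -> 225
FD 7: (44,13) -> (39.05,8.05) [heading=225, draw]
PU: pen up
FD 7: (39.05,8.05) -> (34.101,3.101) [heading=225, move]
Final: pos=(34.101,3.101), heading=225, 6 segment(s) drawn

Start position: (4, 3)
Final position: (34.101, 3.101)
Distance = 30.101; >= 1e-6 -> NOT closed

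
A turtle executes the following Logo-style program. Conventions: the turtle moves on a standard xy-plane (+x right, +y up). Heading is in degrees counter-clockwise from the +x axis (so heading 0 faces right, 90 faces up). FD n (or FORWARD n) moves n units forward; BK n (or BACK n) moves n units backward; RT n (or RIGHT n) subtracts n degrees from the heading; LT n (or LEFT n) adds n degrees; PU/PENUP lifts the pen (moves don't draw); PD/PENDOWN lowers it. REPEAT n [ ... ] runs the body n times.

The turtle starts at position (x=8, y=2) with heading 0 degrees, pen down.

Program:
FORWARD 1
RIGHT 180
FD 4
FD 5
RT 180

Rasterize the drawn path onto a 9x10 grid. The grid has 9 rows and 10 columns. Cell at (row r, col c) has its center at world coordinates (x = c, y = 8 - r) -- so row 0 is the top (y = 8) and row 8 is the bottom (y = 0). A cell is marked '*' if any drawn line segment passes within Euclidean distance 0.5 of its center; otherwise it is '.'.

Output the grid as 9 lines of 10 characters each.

Segment 0: (8,2) -> (9,2)
Segment 1: (9,2) -> (5,2)
Segment 2: (5,2) -> (0,2)

Answer: ..........
..........
..........
..........
..........
..........
**********
..........
..........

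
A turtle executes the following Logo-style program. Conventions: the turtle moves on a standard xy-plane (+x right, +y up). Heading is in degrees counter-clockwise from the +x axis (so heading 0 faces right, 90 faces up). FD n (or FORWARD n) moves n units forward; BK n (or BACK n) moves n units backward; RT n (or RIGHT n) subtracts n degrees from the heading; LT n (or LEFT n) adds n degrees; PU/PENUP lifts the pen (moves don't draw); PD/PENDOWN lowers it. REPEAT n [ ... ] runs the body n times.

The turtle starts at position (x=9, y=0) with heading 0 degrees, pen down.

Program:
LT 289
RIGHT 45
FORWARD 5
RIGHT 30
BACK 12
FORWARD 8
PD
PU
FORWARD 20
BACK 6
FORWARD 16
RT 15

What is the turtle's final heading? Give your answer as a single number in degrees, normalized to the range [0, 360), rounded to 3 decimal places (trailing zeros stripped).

Executing turtle program step by step:
Start: pos=(9,0), heading=0, pen down
LT 289: heading 0 -> 289
RT 45: heading 289 -> 244
FD 5: (9,0) -> (6.808,-4.494) [heading=244, draw]
RT 30: heading 244 -> 214
BK 12: (6.808,-4.494) -> (16.757,2.216) [heading=214, draw]
FD 8: (16.757,2.216) -> (10.124,-2.257) [heading=214, draw]
PD: pen down
PU: pen up
FD 20: (10.124,-2.257) -> (-6.456,-13.441) [heading=214, move]
BK 6: (-6.456,-13.441) -> (-1.482,-10.086) [heading=214, move]
FD 16: (-1.482,-10.086) -> (-14.747,-19.033) [heading=214, move]
RT 15: heading 214 -> 199
Final: pos=(-14.747,-19.033), heading=199, 3 segment(s) drawn

Answer: 199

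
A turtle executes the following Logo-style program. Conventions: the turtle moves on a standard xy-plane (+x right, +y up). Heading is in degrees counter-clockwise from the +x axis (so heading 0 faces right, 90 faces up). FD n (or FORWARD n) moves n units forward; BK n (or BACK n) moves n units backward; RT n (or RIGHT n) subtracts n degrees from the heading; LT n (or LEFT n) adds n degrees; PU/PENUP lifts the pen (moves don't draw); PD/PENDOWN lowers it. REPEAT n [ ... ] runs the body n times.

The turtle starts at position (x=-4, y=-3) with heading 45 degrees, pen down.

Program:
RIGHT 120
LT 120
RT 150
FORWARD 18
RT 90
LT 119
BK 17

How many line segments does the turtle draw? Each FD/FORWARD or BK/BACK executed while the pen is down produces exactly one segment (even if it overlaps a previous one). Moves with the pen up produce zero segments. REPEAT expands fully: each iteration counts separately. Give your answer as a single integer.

Answer: 2

Derivation:
Executing turtle program step by step:
Start: pos=(-4,-3), heading=45, pen down
RT 120: heading 45 -> 285
LT 120: heading 285 -> 45
RT 150: heading 45 -> 255
FD 18: (-4,-3) -> (-8.659,-20.387) [heading=255, draw]
RT 90: heading 255 -> 165
LT 119: heading 165 -> 284
BK 17: (-8.659,-20.387) -> (-12.771,-3.892) [heading=284, draw]
Final: pos=(-12.771,-3.892), heading=284, 2 segment(s) drawn
Segments drawn: 2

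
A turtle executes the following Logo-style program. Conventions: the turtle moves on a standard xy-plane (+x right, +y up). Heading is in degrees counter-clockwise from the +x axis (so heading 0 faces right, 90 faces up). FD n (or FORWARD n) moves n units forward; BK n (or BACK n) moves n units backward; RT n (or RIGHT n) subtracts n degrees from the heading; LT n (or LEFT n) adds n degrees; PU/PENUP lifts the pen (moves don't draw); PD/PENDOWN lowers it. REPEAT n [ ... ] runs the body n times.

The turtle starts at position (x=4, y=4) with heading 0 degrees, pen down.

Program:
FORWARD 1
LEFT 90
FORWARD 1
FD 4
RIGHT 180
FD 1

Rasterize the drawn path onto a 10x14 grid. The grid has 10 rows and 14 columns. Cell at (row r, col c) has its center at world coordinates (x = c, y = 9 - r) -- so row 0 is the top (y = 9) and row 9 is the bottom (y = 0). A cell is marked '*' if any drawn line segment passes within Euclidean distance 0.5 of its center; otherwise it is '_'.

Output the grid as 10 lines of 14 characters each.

Answer: _____*________
_____*________
_____*________
_____*________
_____*________
____**________
______________
______________
______________
______________

Derivation:
Segment 0: (4,4) -> (5,4)
Segment 1: (5,4) -> (5,5)
Segment 2: (5,5) -> (5,9)
Segment 3: (5,9) -> (5,8)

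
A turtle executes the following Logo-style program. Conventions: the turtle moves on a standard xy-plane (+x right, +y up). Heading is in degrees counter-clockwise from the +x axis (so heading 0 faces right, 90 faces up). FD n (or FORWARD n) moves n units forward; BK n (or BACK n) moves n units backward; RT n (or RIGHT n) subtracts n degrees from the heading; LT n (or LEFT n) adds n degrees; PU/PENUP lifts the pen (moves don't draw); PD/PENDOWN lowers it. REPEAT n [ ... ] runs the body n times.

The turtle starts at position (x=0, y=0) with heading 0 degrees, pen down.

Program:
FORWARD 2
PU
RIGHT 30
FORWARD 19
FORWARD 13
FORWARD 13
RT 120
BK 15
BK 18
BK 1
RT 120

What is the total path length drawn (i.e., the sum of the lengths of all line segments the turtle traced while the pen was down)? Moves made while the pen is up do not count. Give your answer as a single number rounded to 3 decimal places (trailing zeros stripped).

Answer: 2

Derivation:
Executing turtle program step by step:
Start: pos=(0,0), heading=0, pen down
FD 2: (0,0) -> (2,0) [heading=0, draw]
PU: pen up
RT 30: heading 0 -> 330
FD 19: (2,0) -> (18.454,-9.5) [heading=330, move]
FD 13: (18.454,-9.5) -> (29.713,-16) [heading=330, move]
FD 13: (29.713,-16) -> (40.971,-22.5) [heading=330, move]
RT 120: heading 330 -> 210
BK 15: (40.971,-22.5) -> (53.962,-15) [heading=210, move]
BK 18: (53.962,-15) -> (69.55,-6) [heading=210, move]
BK 1: (69.55,-6) -> (70.416,-5.5) [heading=210, move]
RT 120: heading 210 -> 90
Final: pos=(70.416,-5.5), heading=90, 1 segment(s) drawn

Segment lengths:
  seg 1: (0,0) -> (2,0), length = 2
Total = 2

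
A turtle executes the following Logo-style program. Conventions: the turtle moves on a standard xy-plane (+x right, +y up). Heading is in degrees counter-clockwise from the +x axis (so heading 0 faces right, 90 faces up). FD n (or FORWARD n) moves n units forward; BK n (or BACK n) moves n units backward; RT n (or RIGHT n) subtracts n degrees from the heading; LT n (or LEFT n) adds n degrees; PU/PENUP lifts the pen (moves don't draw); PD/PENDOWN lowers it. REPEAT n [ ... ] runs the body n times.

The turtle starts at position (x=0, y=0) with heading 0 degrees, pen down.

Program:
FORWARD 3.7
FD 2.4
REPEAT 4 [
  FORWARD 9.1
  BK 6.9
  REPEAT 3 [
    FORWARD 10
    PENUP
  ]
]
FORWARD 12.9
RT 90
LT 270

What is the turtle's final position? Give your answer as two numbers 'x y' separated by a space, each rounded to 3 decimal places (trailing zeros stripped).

Answer: 147.8 0

Derivation:
Executing turtle program step by step:
Start: pos=(0,0), heading=0, pen down
FD 3.7: (0,0) -> (3.7,0) [heading=0, draw]
FD 2.4: (3.7,0) -> (6.1,0) [heading=0, draw]
REPEAT 4 [
  -- iteration 1/4 --
  FD 9.1: (6.1,0) -> (15.2,0) [heading=0, draw]
  BK 6.9: (15.2,0) -> (8.3,0) [heading=0, draw]
  REPEAT 3 [
    -- iteration 1/3 --
    FD 10: (8.3,0) -> (18.3,0) [heading=0, draw]
    PU: pen up
    -- iteration 2/3 --
    FD 10: (18.3,0) -> (28.3,0) [heading=0, move]
    PU: pen up
    -- iteration 3/3 --
    FD 10: (28.3,0) -> (38.3,0) [heading=0, move]
    PU: pen up
  ]
  -- iteration 2/4 --
  FD 9.1: (38.3,0) -> (47.4,0) [heading=0, move]
  BK 6.9: (47.4,0) -> (40.5,0) [heading=0, move]
  REPEAT 3 [
    -- iteration 1/3 --
    FD 10: (40.5,0) -> (50.5,0) [heading=0, move]
    PU: pen up
    -- iteration 2/3 --
    FD 10: (50.5,0) -> (60.5,0) [heading=0, move]
    PU: pen up
    -- iteration 3/3 --
    FD 10: (60.5,0) -> (70.5,0) [heading=0, move]
    PU: pen up
  ]
  -- iteration 3/4 --
  FD 9.1: (70.5,0) -> (79.6,0) [heading=0, move]
  BK 6.9: (79.6,0) -> (72.7,0) [heading=0, move]
  REPEAT 3 [
    -- iteration 1/3 --
    FD 10: (72.7,0) -> (82.7,0) [heading=0, move]
    PU: pen up
    -- iteration 2/3 --
    FD 10: (82.7,0) -> (92.7,0) [heading=0, move]
    PU: pen up
    -- iteration 3/3 --
    FD 10: (92.7,0) -> (102.7,0) [heading=0, move]
    PU: pen up
  ]
  -- iteration 4/4 --
  FD 9.1: (102.7,0) -> (111.8,0) [heading=0, move]
  BK 6.9: (111.8,0) -> (104.9,0) [heading=0, move]
  REPEAT 3 [
    -- iteration 1/3 --
    FD 10: (104.9,0) -> (114.9,0) [heading=0, move]
    PU: pen up
    -- iteration 2/3 --
    FD 10: (114.9,0) -> (124.9,0) [heading=0, move]
    PU: pen up
    -- iteration 3/3 --
    FD 10: (124.9,0) -> (134.9,0) [heading=0, move]
    PU: pen up
  ]
]
FD 12.9: (134.9,0) -> (147.8,0) [heading=0, move]
RT 90: heading 0 -> 270
LT 270: heading 270 -> 180
Final: pos=(147.8,0), heading=180, 5 segment(s) drawn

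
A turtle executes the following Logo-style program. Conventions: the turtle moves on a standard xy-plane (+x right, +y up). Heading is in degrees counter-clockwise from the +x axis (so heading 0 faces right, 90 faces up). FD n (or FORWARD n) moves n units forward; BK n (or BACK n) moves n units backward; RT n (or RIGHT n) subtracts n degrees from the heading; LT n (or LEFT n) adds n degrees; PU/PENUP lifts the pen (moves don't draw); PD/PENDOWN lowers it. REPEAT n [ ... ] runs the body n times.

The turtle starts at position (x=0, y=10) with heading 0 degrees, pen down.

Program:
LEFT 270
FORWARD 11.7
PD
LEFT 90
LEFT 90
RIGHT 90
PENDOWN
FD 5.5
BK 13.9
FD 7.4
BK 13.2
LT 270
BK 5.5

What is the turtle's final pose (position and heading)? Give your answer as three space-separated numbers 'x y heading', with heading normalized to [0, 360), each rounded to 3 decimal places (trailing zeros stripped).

Executing turtle program step by step:
Start: pos=(0,10), heading=0, pen down
LT 270: heading 0 -> 270
FD 11.7: (0,10) -> (0,-1.7) [heading=270, draw]
PD: pen down
LT 90: heading 270 -> 0
LT 90: heading 0 -> 90
RT 90: heading 90 -> 0
PD: pen down
FD 5.5: (0,-1.7) -> (5.5,-1.7) [heading=0, draw]
BK 13.9: (5.5,-1.7) -> (-8.4,-1.7) [heading=0, draw]
FD 7.4: (-8.4,-1.7) -> (-1,-1.7) [heading=0, draw]
BK 13.2: (-1,-1.7) -> (-14.2,-1.7) [heading=0, draw]
LT 270: heading 0 -> 270
BK 5.5: (-14.2,-1.7) -> (-14.2,3.8) [heading=270, draw]
Final: pos=(-14.2,3.8), heading=270, 6 segment(s) drawn

Answer: -14.2 3.8 270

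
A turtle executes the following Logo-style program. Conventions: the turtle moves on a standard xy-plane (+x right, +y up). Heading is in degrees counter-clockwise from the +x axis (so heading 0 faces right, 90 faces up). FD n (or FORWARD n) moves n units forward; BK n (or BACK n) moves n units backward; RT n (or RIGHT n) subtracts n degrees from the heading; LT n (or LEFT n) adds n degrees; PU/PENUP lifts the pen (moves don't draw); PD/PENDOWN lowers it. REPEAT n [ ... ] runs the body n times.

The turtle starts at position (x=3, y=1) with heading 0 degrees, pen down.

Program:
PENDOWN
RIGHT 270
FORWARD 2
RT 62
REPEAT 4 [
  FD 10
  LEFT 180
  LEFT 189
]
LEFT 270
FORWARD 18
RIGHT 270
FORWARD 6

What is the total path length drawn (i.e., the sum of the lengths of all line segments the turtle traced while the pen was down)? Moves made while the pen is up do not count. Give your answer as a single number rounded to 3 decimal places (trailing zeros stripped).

Answer: 66

Derivation:
Executing turtle program step by step:
Start: pos=(3,1), heading=0, pen down
PD: pen down
RT 270: heading 0 -> 90
FD 2: (3,1) -> (3,3) [heading=90, draw]
RT 62: heading 90 -> 28
REPEAT 4 [
  -- iteration 1/4 --
  FD 10: (3,3) -> (11.829,7.695) [heading=28, draw]
  LT 180: heading 28 -> 208
  LT 189: heading 208 -> 37
  -- iteration 2/4 --
  FD 10: (11.829,7.695) -> (19.816,13.713) [heading=37, draw]
  LT 180: heading 37 -> 217
  LT 189: heading 217 -> 46
  -- iteration 3/4 --
  FD 10: (19.816,13.713) -> (26.762,20.906) [heading=46, draw]
  LT 180: heading 46 -> 226
  LT 189: heading 226 -> 55
  -- iteration 4/4 --
  FD 10: (26.762,20.906) -> (32.498,29.098) [heading=55, draw]
  LT 180: heading 55 -> 235
  LT 189: heading 235 -> 64
]
LT 270: heading 64 -> 334
FD 18: (32.498,29.098) -> (48.676,21.207) [heading=334, draw]
RT 270: heading 334 -> 64
FD 6: (48.676,21.207) -> (51.307,26.6) [heading=64, draw]
Final: pos=(51.307,26.6), heading=64, 7 segment(s) drawn

Segment lengths:
  seg 1: (3,1) -> (3,3), length = 2
  seg 2: (3,3) -> (11.829,7.695), length = 10
  seg 3: (11.829,7.695) -> (19.816,13.713), length = 10
  seg 4: (19.816,13.713) -> (26.762,20.906), length = 10
  seg 5: (26.762,20.906) -> (32.498,29.098), length = 10
  seg 6: (32.498,29.098) -> (48.676,21.207), length = 18
  seg 7: (48.676,21.207) -> (51.307,26.6), length = 6
Total = 66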